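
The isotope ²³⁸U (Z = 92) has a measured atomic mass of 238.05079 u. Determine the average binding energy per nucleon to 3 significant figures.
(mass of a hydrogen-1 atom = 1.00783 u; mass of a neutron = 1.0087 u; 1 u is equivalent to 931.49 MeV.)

With 92 protons and 146 neutrons (A = 238):
Σm = 92·m(¹H) + 146·m_n = 92.72036 + 147.2702 = 239.99056 u
Mass defect Δm = 239.99056 − 238.05079 = 1.93977 u
Binding energy = Δm·c² = 1.93977 × 931.49 MeV/u = 1806.88 MeV
Per nucleon: 1806.88 / 238 = 7.592 MeV

7.59 MeV/nucleon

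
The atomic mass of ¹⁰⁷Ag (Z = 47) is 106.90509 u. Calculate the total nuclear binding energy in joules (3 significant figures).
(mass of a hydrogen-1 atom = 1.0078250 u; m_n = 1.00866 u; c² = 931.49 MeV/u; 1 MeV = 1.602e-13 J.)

Total constituent mass: 47 × 1.0078250 + 60 × 1.00866 = 107.8873750 u
The mass defect is 107.8873750 − 106.90509 = 0.9822850 u.
E_B = 0.9822850 × 931.49 = 914.989 MeV
In joules: 914.989 MeV × 1.602e-13 J/MeV = 1.4658e-10 J

1.47e-10 J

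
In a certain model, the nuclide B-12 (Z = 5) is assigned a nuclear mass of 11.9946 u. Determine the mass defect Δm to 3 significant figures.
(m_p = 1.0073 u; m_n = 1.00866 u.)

With 5 protons and 7 neutrons (A = 12):
Σm = 5·m_p + 7·m_n = 5.0365 + 7.06062 = 12.09712 u
Mass defect Δm = 12.09712 − 11.9946 = 0.10252 u

0.103 u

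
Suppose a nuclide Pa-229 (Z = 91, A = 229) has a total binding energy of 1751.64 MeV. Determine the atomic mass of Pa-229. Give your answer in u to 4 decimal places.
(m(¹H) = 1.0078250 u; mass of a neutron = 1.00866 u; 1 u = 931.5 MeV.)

Mass defect = 1751.64 MeV / (931.5 MeV/u) = 1.880451 u
Constituent mass = 91(1.0078250) + 138(1.00866) = 230.9071550 u
Atomic mass = 230.9071550 − 1.880451 = 229.0267040 u ≈ 229.0267 u (to 4 decimal places)

229.0267 u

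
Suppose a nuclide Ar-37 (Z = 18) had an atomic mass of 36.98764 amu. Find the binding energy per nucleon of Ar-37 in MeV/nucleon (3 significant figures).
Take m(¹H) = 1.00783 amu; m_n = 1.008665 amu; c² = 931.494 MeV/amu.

8.00 MeV/nucleon

Σm = 18·m(¹H) + 19·m_n = 18.14094 + 19.164635 = 37.305575 amu
The mass defect is 37.305575 − 36.98764 = 0.317935 amu.
E_B = 0.317935 × 931.494 = 296.155 MeV
Per nucleon: 296.155 / 37 = 8.004 MeV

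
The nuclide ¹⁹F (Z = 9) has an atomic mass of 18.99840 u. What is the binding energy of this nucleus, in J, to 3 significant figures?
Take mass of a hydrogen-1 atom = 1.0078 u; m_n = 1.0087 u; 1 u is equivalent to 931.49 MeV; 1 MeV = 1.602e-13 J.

Σm = 9·m(¹H) + 10·m_n = 9.0702 + 10.0870 = 19.1572 u
The mass defect is 19.1572 − 18.99840 = 0.15880 u.
Binding energy = Δm·c² = 0.15880 × 931.49 MeV/u = 147.921 MeV
In joules: 147.921 MeV × 1.602e-13 J/MeV = 2.3697e-11 J

2.37e-11 J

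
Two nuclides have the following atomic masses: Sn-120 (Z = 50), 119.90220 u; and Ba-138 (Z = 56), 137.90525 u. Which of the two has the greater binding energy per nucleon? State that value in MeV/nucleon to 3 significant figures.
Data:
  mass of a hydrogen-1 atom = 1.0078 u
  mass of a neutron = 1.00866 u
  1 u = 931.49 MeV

Sn-120; 8.49 MeV/nucleon

Sn-120: Σm = 50(1.0078) + 70(1.00866) = 120.99620 u; Δm = 1.09400 u; E_B = 1019.05 MeV; E_B/A = 8.492 MeV
Ba-138: Σm = 56(1.0078) + 82(1.00866) = 139.14692 u; Δm = 1.24167 u; E_B = 1156.6 MeV; E_B/A = 8.381 MeV
Sn-120 has the higher binding energy per nucleon, so it is the more tightly bound nucleus.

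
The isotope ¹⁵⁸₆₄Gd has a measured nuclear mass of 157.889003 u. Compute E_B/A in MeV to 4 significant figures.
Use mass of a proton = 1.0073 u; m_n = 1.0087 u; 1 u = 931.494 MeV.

Mass of separated nucleons = 64(1.0073) + 94(1.0087) = 64.4672 + 94.8178 = 159.2850 u
Δm = 159.2850 − 157.889003 = 1.395997 u
Converting to energy: 1.395997 u × 931.494 MeV/u = 1300.36 MeV
Per nucleon: 1300.36 / 158 = 8.230 MeV

8.230 MeV/nucleon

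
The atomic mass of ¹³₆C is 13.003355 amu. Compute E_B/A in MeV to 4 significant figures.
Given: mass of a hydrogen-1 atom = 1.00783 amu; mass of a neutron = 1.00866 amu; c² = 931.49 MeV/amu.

7.469 MeV/nucleon

Σm = 6·m(¹H) + 7·m_n = 6.04698 + 7.06062 = 13.10760 amu
Mass defect Δm = 13.10760 − 13.003355 = 0.104245 amu
E_B = 0.104245 × 931.49 = 97.1032 MeV
Per nucleon: 97.1032 / 13 = 7.469 MeV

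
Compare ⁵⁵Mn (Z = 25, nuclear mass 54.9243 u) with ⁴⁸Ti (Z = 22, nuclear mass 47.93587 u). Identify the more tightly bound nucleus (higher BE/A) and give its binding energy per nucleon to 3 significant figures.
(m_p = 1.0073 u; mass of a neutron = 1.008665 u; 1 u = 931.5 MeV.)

⁵⁵Mn: Σm = 25(1.0073) + 30(1.008665) = 55.442450 u; Δm = 0.518150 u; E_B = 482.66 MeV; E_B/A = 8.776 MeV
⁴⁸Ti: Σm = 22(1.0073) + 26(1.008665) = 48.385890 u; Δm = 0.450020 u; E_B = 419.19 MeV; E_B/A = 8.733 MeV
⁵⁵Mn has the higher binding energy per nucleon, so it is the more tightly bound nucleus.

⁵⁵Mn; 8.78 MeV/nucleon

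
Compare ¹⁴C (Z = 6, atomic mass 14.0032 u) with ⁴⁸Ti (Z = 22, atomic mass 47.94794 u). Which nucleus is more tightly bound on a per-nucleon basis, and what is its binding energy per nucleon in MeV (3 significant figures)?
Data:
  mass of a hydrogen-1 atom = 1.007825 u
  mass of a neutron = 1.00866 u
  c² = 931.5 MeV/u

⁴⁸Ti; 8.72 MeV/nucleon

¹⁴C: Σm = 6(1.007825) + 8(1.00866) = 14.116230 u; Δm = 0.113030 u; E_B = 105.29 MeV; E_B/A = 7.521 MeV
⁴⁸Ti: Σm = 22(1.007825) + 26(1.00866) = 48.397310 u; Δm = 0.449370 u; E_B = 418.59 MeV; E_B/A = 8.721 MeV
⁴⁸Ti has the higher binding energy per nucleon, so it is the more tightly bound nucleus.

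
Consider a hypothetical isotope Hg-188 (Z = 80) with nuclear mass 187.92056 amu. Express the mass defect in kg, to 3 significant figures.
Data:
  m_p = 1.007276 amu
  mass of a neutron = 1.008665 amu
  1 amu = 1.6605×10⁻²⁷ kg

Σm = 80·m_p + 108·m_n = 80.582080 + 108.935820 = 189.517900 amu
The mass defect is 189.517900 − 187.92056 = 1.597340 amu.
In SI units: 1.597340 amu × 1.6605×10⁻²⁷ kg/amu = 2.6524e-27 kg

2.65e-27 kg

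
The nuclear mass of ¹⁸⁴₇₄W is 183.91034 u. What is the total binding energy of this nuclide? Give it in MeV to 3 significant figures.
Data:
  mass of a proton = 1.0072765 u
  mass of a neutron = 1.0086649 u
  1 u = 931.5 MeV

1470 MeV

Σm = 74·m_p + 110·m_n = 74.5384610 + 110.9531390 = 185.4916000 u
Mass defect Δm = 185.4916000 − 183.91034 = 1.5812600 u
Converting to energy: 1.5812600 u × 931.5 MeV/u = 1472.94 MeV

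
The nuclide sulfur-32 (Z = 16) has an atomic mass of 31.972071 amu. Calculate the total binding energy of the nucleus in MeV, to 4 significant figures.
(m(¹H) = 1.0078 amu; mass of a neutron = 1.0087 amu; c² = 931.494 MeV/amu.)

The nucleus contains 16 protons and 32 − 16 = 16 neutrons.
Mass of separated nucleons = 16(1.0078) + 16(1.0087) = 16.1248 + 16.1392 = 32.2640 amu
The mass defect is 32.2640 − 31.972071 = 0.291929 amu.
E_B = 0.291929 × 931.494 = 271.930 MeV

271.9 MeV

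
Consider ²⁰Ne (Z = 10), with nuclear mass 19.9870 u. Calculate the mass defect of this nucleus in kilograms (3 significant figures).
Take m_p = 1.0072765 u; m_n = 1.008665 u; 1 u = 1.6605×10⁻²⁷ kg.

2.86e-28 kg

Mass of separated nucleons = 10(1.0072765) + 10(1.008665) = 10.0727650 + 10.086650 = 20.1594150 u
Δm = 20.1594150 − 19.9870 = 0.1724150 u
In SI units: 0.1724150 u × 1.6605×10⁻²⁷ kg/u = 2.8630e-28 kg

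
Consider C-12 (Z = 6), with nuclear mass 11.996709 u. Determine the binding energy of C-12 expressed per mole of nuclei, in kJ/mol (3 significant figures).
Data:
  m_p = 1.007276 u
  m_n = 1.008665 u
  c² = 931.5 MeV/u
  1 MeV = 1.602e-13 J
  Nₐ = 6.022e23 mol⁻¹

8.89e+09 kJ/mol

The nucleus contains 6 protons and 12 − 6 = 6 neutrons.
Total constituent mass: 6 × 1.007276 + 6 × 1.008665 = 12.095646 u
The mass defect is 12.095646 − 11.996709 = 0.098937 u.
Binding energy = Δm·c² = 0.098937 × 931.5 MeV/u = 92.1598 MeV
Per nucleus in joules: 92.1598 MeV × 1.602e-13 J/MeV = 1.4764e-11 J
Per mole: 1.4764e-11 J × 6.022e23 mol⁻¹ = 8.8909e+12 J/mol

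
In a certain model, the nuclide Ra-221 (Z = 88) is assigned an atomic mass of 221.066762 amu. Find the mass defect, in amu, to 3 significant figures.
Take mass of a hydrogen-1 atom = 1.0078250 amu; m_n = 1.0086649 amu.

1.77 amu

Z = 88, so N = A − Z = 221 − 88 = 133.
Σm = 88·m(¹H) + 133·m_n = 88.6886000 + 134.1524317 = 222.8410317 amu
The mass defect is 222.8410317 − 221.066762 = 1.7742697 amu.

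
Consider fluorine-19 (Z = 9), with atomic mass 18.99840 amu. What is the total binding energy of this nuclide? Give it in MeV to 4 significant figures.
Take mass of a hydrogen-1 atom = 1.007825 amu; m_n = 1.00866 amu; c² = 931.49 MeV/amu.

Total constituent mass: 9 × 1.007825 + 10 × 1.00866 = 19.157025 amu
Δm = 19.157025 − 18.99840 = 0.158625 amu
E_B = 0.158625 × 931.49 = 147.758 MeV

147.8 MeV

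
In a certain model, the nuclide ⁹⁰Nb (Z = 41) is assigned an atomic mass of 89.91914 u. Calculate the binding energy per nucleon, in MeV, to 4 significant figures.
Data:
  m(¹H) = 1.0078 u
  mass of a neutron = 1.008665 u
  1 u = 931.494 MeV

Z = 41, so N = A − Z = 90 − 41 = 49.
Total constituent mass: 41 × 1.0078 + 49 × 1.008665 = 90.744385 u
Mass defect Δm = 90.744385 − 89.91914 = 0.825245 u
E_B = 0.825245 × 931.494 = 768.711 MeV
Dividing by A = 90 gives 8.541 MeV per nucleon.

8.541 MeV/nucleon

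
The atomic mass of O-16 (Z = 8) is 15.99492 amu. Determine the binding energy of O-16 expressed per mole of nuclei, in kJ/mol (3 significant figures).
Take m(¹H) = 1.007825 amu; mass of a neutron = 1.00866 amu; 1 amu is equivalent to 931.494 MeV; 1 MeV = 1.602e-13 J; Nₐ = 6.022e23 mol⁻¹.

The nucleus contains 8 protons and 16 − 8 = 8 neutrons.
Mass of separated nucleons = 8(1.007825) + 8(1.00866) = 8.062600 + 8.06928 = 16.131880 amu
Δm = 16.131880 − 15.99492 = 0.136960 amu
Binding energy = Δm·c² = 0.136960 × 931.494 MeV/amu = 127.577 MeV
Per nucleus in joules: 127.577 MeV × 1.602e-13 J/MeV = 2.0438e-11 J
Per mole: 2.0438e-11 J × 6.022e23 mol⁻¹ = 1.2308e+13 J/mol

1.23e+10 kJ/mol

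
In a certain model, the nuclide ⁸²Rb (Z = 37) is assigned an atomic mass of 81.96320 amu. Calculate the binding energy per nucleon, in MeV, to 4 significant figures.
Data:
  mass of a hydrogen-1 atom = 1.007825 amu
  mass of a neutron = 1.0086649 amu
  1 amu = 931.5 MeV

8.136 MeV/nucleon

Z = 37, so N = A − Z = 82 − 37 = 45.
Total constituent mass: 37 × 1.007825 + 45 × 1.0086649 = 82.6794455 amu
Mass defect Δm = 82.6794455 − 81.96320 = 0.7162455 amu
Converting to energy: 0.7162455 amu × 931.5 MeV/amu = 667.183 MeV
Dividing by A = 82 gives 8.136 MeV per nucleon.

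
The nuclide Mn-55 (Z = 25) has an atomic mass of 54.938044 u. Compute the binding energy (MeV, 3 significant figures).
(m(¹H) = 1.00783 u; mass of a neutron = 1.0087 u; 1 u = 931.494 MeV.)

Total constituent mass: 25 × 1.00783 + 30 × 1.0087 = 55.45675 u
The mass defect is 55.45675 − 54.938044 = 0.518706 u.
Converting to energy: 0.518706 u × 931.494 MeV/u = 483.172 MeV

483 MeV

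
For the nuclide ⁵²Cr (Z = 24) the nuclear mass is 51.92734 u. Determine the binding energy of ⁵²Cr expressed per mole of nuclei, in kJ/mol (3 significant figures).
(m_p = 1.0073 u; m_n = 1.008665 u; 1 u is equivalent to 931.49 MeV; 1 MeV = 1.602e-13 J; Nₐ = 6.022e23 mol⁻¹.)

4.41e+10 kJ/mol

Total constituent mass: 24 × 1.0073 + 28 × 1.008665 = 52.417820 u
The mass defect is 52.417820 − 51.92734 = 0.490480 u.
E_B = 0.490480 × 931.49 = 456.877 MeV
Per nucleus in joules: 456.877 MeV × 1.602e-13 J/MeV = 7.3192e-11 J
Per mole: 7.3192e-11 J × 6.022e23 mol⁻¹ = 4.4076e+13 J/mol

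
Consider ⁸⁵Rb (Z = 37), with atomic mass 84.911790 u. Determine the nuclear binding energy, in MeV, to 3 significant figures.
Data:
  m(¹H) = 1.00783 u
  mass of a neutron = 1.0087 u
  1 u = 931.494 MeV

741 MeV

With 37 protons and 48 neutrons (A = 85):
Mass of separated nucleons = 37(1.00783) + 48(1.0087) = 37.28971 + 48.4176 = 85.70731 u
Δm = 85.70731 − 84.911790 = 0.795520 u
E_B = 0.795520 × 931.494 = 741.022 MeV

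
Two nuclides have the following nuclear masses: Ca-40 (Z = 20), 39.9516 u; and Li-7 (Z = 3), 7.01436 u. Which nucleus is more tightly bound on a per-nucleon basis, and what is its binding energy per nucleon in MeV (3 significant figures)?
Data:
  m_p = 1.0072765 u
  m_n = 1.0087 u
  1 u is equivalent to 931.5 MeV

Ca-40; 8.57 MeV/nucleon

Ca-40: Σm = 20(1.0072765) + 20(1.0087) = 40.3195300 u; Δm = 0.3679300 u; E_B = 342.73 MeV; E_B/A = 8.568 MeV
Li-7: Σm = 3(1.0072765) + 4(1.0087) = 7.0566295 u; Δm = 0.0422695 u; E_B = 39.374 MeV; E_B/A = 5.6249 MeV
Ca-40 has the higher binding energy per nucleon, so it is the more tightly bound nucleus.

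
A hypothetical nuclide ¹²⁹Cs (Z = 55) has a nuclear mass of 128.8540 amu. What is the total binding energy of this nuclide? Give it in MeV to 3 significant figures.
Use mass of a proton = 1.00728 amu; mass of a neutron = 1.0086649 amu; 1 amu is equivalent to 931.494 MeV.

1110 MeV

Z = 55, so N = A − Z = 129 − 55 = 74.
Mass of separated nucleons = 55(1.00728) + 74(1.0086649) = 55.40040 + 74.6412026 = 130.0416026 amu
The mass defect is 130.0416026 − 128.8540 = 1.1876026 amu.
Binding energy = Δm·c² = 1.1876026 × 931.494 MeV/amu = 1106.24 MeV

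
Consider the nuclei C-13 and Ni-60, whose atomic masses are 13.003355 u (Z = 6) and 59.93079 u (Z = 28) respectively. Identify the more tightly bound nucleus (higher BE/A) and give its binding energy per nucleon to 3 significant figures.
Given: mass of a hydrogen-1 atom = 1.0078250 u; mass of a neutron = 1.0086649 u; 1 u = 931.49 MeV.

Ni-60; 8.78 MeV/nucleon

C-13: Σm = 6(1.0078250) + 7(1.0086649) = 13.1076043 u; Δm = 0.1042493 u; E_B = 97.107 MeV; E_B/A = 7.470 MeV
Ni-60: Σm = 28(1.0078250) + 32(1.0086649) = 60.4963768 u; Δm = 0.5655868 u; E_B = 526.84 MeV; E_B/A = 8.781 MeV
Ni-60 has the higher binding energy per nucleon, so it is the more tightly bound nucleus.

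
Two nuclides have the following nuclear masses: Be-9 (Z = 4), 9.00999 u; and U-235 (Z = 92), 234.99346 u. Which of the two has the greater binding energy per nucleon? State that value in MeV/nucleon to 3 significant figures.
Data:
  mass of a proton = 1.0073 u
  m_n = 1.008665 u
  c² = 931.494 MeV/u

Be-9: Σm = 4(1.0073) + 5(1.008665) = 9.072525 u; Δm = 0.062535 u; E_B = 58.251 MeV; E_B/A = 6.472 MeV
U-235: Σm = 92(1.0073) + 143(1.008665) = 236.910695 u; Δm = 1.917235 u; E_B = 1785.9 MeV; E_B/A = 7.600 MeV
U-235 has the higher binding energy per nucleon, so it is the more tightly bound nucleus.

U-235; 7.60 MeV/nucleon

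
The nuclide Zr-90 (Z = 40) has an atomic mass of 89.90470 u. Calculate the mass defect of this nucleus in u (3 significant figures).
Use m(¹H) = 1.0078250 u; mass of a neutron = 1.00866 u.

0.841 u

Σm = 40·m(¹H) + 50·m_n = 40.3130000 + 50.43300 = 90.7460000 u
The mass defect is 90.7460000 − 89.90470 = 0.8413000 u.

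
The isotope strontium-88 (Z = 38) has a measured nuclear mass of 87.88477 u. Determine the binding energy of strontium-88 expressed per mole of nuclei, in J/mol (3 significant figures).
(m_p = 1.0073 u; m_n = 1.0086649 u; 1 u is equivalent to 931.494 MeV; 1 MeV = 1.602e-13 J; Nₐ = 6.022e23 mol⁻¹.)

Total constituent mass: 38 × 1.0073 + 50 × 1.0086649 = 88.7106450 u
Mass defect Δm = 88.7106450 − 87.88477 = 0.8258750 u
Binding energy = Δm·c² = 0.8258750 × 931.494 MeV/u = 769.298 MeV
Per nucleus in joules: 769.298 MeV × 1.602e-13 J/MeV = 1.2324e-10 J
Per mole: 1.2324e-10 J × 6.022e23 mol⁻¹ = 7.4215e+13 J/mol

7.42e+13 J/mol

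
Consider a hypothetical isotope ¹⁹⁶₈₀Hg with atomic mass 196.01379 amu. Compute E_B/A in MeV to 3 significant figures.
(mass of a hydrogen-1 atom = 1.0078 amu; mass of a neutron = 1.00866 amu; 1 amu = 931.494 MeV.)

With 80 protons and 116 neutrons (A = 196):
Mass of separated nucleons = 80(1.0078) + 116(1.00866) = 80.6240 + 117.00456 = 197.62856 amu
Δm = 197.62856 − 196.01379 = 1.61477 amu
E_B = 1.61477 × 931.494 = 1504.15 MeV
Dividing by A = 196 gives 7.674 MeV per nucleon.

7.67 MeV/nucleon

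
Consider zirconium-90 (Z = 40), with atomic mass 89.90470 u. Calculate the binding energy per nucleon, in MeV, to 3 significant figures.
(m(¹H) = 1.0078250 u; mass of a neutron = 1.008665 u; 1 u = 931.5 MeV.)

8.71 MeV/nucleon

The nucleus contains 40 protons and 90 − 40 = 50 neutrons.
Σm = 40·m(¹H) + 50·m_n = 40.3130000 + 50.433250 = 90.7462500 u
Δm = 90.7462500 − 89.90470 = 0.8415500 u
Converting to energy: 0.8415500 u × 931.5 MeV/u = 783.904 MeV
Per nucleon: 783.904 / 90 = 8.710 MeV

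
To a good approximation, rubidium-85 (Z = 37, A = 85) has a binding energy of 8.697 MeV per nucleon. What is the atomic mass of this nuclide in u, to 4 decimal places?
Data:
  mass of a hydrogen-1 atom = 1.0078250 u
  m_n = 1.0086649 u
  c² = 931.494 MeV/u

Total binding energy = 85 × 8.697 = 739.245 MeV
Mass defect = 739.245 MeV / (931.494 MeV/u) = 0.793612 u
Constituent mass = 37(1.0078250) + 48(1.0086649) = 85.7054402 u
Atomic mass = 85.7054402 − 0.793612 = 84.9118282 u ≈ 84.9118 u (to 4 decimal places)

84.9118 u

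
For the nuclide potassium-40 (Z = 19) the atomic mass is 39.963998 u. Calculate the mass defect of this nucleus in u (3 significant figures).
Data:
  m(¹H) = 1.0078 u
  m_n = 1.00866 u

0.366 u

Z = 19, so N = A − Z = 40 − 19 = 21.
Total constituent mass: 19 × 1.0078 + 21 × 1.00866 = 40.33006 u
The mass defect is 40.33006 − 39.963998 = 0.366062 u.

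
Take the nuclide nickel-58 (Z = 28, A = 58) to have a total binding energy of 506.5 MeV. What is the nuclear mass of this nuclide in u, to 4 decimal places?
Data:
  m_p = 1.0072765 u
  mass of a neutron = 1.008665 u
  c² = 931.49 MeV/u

57.9199 u

Mass defect = 506.5 MeV / (931.49 MeV/u) = 0.543752 u
Constituent mass = 28(1.0072765) + 30(1.008665) = 58.4636920 u
Nuclear mass = 58.4636920 − 0.543752 = 57.9199400 u ≈ 57.9199 u (to 4 decimal places)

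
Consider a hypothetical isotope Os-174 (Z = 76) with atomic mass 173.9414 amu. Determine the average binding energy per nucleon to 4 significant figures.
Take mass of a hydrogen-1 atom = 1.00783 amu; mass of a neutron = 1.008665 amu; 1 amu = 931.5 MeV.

Total constituent mass: 76 × 1.00783 + 98 × 1.008665 = 175.444250 amu
The mass defect is 175.444250 − 173.9414 = 1.502850 amu.
Converting to energy: 1.502850 amu × 931.5 MeV/amu = 1399.90 MeV
Dividing by A = 174 gives 8.045 MeV per nucleon.

8.045 MeV/nucleon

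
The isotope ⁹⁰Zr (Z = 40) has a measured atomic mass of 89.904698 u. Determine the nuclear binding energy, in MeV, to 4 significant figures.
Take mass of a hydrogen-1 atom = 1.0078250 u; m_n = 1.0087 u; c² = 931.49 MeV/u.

785.5 MeV

Total constituent mass: 40 × 1.0078250 + 50 × 1.0087 = 90.7480000 u
Mass defect Δm = 90.7480000 − 89.904698 = 0.8433020 u
Binding energy = Δm·c² = 0.8433020 × 931.49 MeV/u = 785.527 MeV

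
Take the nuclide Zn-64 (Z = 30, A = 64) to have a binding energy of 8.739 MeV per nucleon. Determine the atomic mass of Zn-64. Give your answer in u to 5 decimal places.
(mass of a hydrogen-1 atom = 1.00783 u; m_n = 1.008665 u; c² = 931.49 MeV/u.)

63.92908 u

Total binding energy = 64 × 8.739 = 559.296 MeV
Mass defect = 559.296 MeV / (931.49 MeV/u) = 0.6004316 u
Constituent mass = 30(1.00783) + 34(1.008665) = 64.529510 u
Atomic mass = 64.529510 − 0.6004316 = 63.9290784 u ≈ 63.92908 u (to 5 decimal places)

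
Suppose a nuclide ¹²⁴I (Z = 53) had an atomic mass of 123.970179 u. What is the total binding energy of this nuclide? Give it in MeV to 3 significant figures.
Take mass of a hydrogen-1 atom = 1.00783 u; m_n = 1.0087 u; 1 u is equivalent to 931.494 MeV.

990 MeV

The nucleus contains 53 protons and 124 − 53 = 71 neutrons.
Total constituent mass: 53 × 1.00783 + 71 × 1.0087 = 125.03269 u
Mass defect Δm = 125.03269 − 123.970179 = 1.062511 u
Binding energy = Δm·c² = 1.062511 × 931.494 MeV/u = 989.723 MeV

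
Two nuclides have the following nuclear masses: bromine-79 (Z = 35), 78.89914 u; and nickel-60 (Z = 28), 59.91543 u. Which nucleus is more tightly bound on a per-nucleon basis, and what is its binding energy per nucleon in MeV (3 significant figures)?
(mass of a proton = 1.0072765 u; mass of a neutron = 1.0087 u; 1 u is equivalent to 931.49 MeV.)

nickel-60; 8.80 MeV/nucleon

bromine-79: Σm = 35(1.0072765) + 44(1.0087) = 79.6374775 u; Δm = 0.7383375 u; E_B = 687.75 MeV; E_B/A = 8.706 MeV
nickel-60: Σm = 28(1.0072765) + 32(1.0087) = 60.4821420 u; Δm = 0.5667120 u; E_B = 527.89 MeV; E_B/A = 8.798 MeV
nickel-60 has the higher binding energy per nucleon, so it is the more tightly bound nucleus.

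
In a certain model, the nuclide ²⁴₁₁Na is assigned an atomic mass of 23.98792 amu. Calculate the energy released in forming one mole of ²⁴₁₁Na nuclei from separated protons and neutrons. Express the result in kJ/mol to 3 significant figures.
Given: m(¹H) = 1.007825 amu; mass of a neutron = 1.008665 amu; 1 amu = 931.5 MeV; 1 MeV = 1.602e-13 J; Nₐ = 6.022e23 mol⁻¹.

Z = 11, so N = A − Z = 24 − 11 = 13.
Σm = 11·m(¹H) + 13·m_n = 11.086075 + 13.112645 = 24.198720 amu
Δm = 24.198720 − 23.98792 = 0.210800 amu
Binding energy = Δm·c² = 0.210800 × 931.5 MeV/amu = 196.360 MeV
Per nucleus in joules: 196.360 MeV × 1.602e-13 J/MeV = 3.1457e-11 J
Per mole: 3.1457e-11 J × 6.022e23 mol⁻¹ = 1.8943e+13 J/mol

1.89e+10 kJ/mol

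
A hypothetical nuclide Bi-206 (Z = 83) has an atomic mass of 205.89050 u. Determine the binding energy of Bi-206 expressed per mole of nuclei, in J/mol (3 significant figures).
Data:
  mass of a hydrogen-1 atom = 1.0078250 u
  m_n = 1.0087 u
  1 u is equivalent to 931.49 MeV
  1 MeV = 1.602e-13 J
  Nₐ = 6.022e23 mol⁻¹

Σm = 83·m(¹H) + 123·m_n = 83.6494750 + 124.0701 = 207.7195750 u
Mass defect Δm = 207.7195750 − 205.89050 = 1.8290750 u
Converting to energy: 1.8290750 u × 931.49 MeV/u = 1703.77 MeV
Per nucleus in joules: 1703.77 MeV × 1.602e-13 J/MeV = 2.7294e-10 J
Per mole: 2.7294e-10 J × 6.022e23 mol⁻¹ = 1.6436e+14 J/mol

1.64e+14 J/mol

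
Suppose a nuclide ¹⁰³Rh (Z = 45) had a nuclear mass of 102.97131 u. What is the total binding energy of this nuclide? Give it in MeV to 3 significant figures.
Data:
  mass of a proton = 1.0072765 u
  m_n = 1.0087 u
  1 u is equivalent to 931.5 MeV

The nucleus contains 45 protons and 103 − 45 = 58 neutrons.
Total constituent mass: 45 × 1.0072765 + 58 × 1.0087 = 103.8320425 u
The mass defect is 103.8320425 − 102.97131 = 0.8607325 u.
E_B = 0.8607325 × 931.5 = 801.772 MeV

802 MeV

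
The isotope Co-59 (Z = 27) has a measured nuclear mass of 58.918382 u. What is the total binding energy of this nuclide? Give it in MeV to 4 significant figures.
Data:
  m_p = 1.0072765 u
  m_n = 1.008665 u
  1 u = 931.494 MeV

517.3 MeV

With 27 protons and 32 neutrons (A = 59):
Mass of separated nucleons = 27(1.0072765) + 32(1.008665) = 27.1964655 + 32.277280 = 59.4737455 u
Δm = 59.4737455 − 58.918382 = 0.5553635 u
Converting to energy: 0.5553635 u × 931.494 MeV/u = 517.318 MeV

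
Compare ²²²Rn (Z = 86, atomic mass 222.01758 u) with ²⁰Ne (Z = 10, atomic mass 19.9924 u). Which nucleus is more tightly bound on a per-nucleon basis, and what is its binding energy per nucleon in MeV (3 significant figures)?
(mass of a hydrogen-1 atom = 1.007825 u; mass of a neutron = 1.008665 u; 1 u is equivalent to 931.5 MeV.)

²²²Rn: Σm = 86(1.007825) + 136(1.008665) = 223.851390 u; Δm = 1.833810 u; E_B = 1708.2 MeV; E_B/A = 7.6946 MeV
²⁰Ne: Σm = 10(1.007825) + 10(1.008665) = 20.164900 u; Δm = 0.172500 u; E_B = 160.68 MeV; E_B/A = 8.034 MeV
²⁰Ne has the higher binding energy per nucleon, so it is the more tightly bound nucleus.

²⁰Ne; 8.03 MeV/nucleon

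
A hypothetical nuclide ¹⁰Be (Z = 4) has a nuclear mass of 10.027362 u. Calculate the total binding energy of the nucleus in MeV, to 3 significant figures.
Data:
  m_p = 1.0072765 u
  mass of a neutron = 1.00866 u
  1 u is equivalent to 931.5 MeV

Z = 4, so N = A − Z = 10 − 4 = 6.
Σm = 4·m_p + 6·m_n = 4.0291060 + 6.05196 = 10.0810660 u
Δm = 10.0810660 − 10.027362 = 0.0537040 u
Converting to energy: 0.0537040 u × 931.5 MeV/u = 50.0253 MeV

50.0 MeV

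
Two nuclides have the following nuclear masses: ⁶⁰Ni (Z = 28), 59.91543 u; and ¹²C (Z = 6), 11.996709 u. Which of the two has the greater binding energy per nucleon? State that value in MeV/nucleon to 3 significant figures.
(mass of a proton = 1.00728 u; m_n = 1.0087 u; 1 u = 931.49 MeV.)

⁶⁰Ni; 8.80 MeV/nucleon

⁶⁰Ni: Σm = 28(1.00728) + 32(1.0087) = 60.48224 u; Δm = 0.56681 u; E_B = 527.98 MeV; E_B/A = 8.800 MeV
¹²C: Σm = 6(1.00728) + 6(1.0087) = 12.09588 u; Δm = 0.099171 u; E_B = 92.377 MeV; E_B/A = 7.698 MeV
⁶⁰Ni has the higher binding energy per nucleon, so it is the more tightly bound nucleus.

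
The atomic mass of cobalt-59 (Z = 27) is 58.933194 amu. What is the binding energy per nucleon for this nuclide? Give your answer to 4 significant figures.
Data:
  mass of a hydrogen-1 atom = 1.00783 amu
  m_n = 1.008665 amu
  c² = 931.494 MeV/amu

8.770 MeV/nucleon

Σm = 27·m(¹H) + 32·m_n = 27.21141 + 32.277280 = 59.488690 amu
Mass defect Δm = 59.488690 − 58.933194 = 0.555496 amu
Binding energy = Δm·c² = 0.555496 × 931.494 MeV/amu = 517.441 MeV
Per nucleon: 517.441 / 59 = 8.770 MeV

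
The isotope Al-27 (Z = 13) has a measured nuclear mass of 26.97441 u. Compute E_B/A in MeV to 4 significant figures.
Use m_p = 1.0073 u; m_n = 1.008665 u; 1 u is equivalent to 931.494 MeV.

8.342 MeV/nucleon

With 13 protons and 14 neutrons (A = 27):
Mass of separated nucleons = 13(1.0073) + 14(1.008665) = 13.0949 + 14.121310 = 27.216210 u
Δm = 27.216210 − 26.97441 = 0.241800 u
E_B = 0.241800 × 931.494 = 225.235 MeV
Dividing by A = 27 gives 8.342 MeV per nucleon.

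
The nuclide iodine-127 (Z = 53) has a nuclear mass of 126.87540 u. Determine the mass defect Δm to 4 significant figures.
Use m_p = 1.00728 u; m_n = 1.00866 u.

Z = 53, so N = A − Z = 127 − 53 = 74.
Σm = 53·m_p + 74·m_n = 53.38584 + 74.64084 = 128.02668 u
The mass defect is 128.02668 − 126.87540 = 1.15128 u.

1.151 u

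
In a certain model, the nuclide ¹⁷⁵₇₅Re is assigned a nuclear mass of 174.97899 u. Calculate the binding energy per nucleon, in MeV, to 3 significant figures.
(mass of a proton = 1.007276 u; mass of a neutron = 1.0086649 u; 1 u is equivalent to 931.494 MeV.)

Σm = 75·m_p + 100·m_n = 75.545700 + 100.8664900 = 176.4121900 u
The mass defect is 176.4121900 − 174.97899 = 1.4332000 u.
Binding energy = Δm·c² = 1.4332000 × 931.494 MeV/u = 1335.02 MeV
BE/A = 1335.02 MeV / 175 = 7.629 MeV/nucleon

7.63 MeV/nucleon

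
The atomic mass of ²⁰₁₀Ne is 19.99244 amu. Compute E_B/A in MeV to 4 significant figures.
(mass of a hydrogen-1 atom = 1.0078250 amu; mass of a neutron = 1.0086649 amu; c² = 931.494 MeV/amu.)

Total constituent mass: 10 × 1.0078250 + 10 × 1.0086649 = 20.1648990 amu
Δm = 20.1648990 − 19.99244 = 0.1724590 amu
Binding energy = Δm·c² = 0.1724590 × 931.494 MeV/amu = 160.645 MeV
Dividing by A = 20 gives 8.032 MeV per nucleon.

8.032 MeV/nucleon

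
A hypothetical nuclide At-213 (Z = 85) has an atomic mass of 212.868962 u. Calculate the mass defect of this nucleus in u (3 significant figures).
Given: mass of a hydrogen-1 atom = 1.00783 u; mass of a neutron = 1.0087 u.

1.91 u

The nucleus contains 85 protons and 213 − 85 = 128 neutrons.
Σm = 85·m(¹H) + 128·m_n = 85.66555 + 129.1136 = 214.77915 u
Mass defect Δm = 214.77915 − 212.868962 = 1.910188 u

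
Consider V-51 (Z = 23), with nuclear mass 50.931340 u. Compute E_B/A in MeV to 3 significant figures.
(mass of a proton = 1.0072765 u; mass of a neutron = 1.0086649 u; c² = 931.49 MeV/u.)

8.74 MeV/nucleon

The nucleus contains 23 protons and 51 − 23 = 28 neutrons.
Total constituent mass: 23 × 1.0072765 + 28 × 1.0086649 = 51.4099767 u
The mass defect is 51.4099767 − 50.931340 = 0.4786367 u.
E_B = 0.4786367 × 931.49 = 445.845 MeV
Per nucleon: 445.845 / 51 = 8.742 MeV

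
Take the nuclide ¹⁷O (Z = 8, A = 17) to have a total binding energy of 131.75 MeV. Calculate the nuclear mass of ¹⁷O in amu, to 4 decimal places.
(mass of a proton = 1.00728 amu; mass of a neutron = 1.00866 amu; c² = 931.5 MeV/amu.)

Mass defect = 131.75 MeV / (931.5 MeV/amu) = 0.141439 amu
Constituent mass = 8(1.00728) + 9(1.00866) = 17.13618 amu
Nuclear mass = 17.13618 − 0.141439 = 16.994741 amu ≈ 16.9947 amu (to 4 decimal places)

16.9947 amu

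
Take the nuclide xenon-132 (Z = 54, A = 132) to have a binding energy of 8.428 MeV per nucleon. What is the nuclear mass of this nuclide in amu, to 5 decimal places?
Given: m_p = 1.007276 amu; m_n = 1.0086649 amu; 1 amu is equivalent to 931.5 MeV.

131.87446 amu

Total binding energy = 132 × 8.428 = 1112.496 MeV
Mass defect = 1112.496 MeV / (931.5 MeV/amu) = 1.1943060 amu
Constituent mass = 54(1.007276) + 78(1.0086649) = 133.0687662 amu
Nuclear mass = 133.0687662 − 1.1943060 = 131.8744602 amu ≈ 131.87446 amu (to 5 decimal places)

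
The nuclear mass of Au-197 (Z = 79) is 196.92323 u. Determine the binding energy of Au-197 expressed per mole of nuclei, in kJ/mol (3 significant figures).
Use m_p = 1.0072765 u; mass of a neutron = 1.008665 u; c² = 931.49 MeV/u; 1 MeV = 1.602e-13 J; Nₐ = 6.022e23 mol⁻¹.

1.50e+11 kJ/mol

With 79 protons and 118 neutrons (A = 197):
Total constituent mass: 79 × 1.0072765 + 118 × 1.008665 = 198.5973135 u
Mass defect Δm = 198.5973135 − 196.92323 = 1.6740835 u
Binding energy = Δm·c² = 1.6740835 × 931.49 MeV/u = 1559.39 MeV
Per nucleus in joules: 1559.39 MeV × 1.602e-13 J/MeV = 2.4981e-10 J
Per mole: 2.4981e-10 J × 6.022e23 mol⁻¹ = 1.5044e+14 J/mol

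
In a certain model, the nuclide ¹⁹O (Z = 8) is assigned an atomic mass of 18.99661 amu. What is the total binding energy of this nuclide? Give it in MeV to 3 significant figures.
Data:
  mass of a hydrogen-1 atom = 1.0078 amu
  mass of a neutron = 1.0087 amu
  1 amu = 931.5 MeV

Σm = 8·m(¹H) + 11·m_n = 8.0624 + 11.0957 = 19.1581 amu
The mass defect is 19.1581 − 18.99661 = 0.16149 amu.
Binding energy = Δm·c² = 0.16149 × 931.5 MeV/amu = 150.428 MeV

150 MeV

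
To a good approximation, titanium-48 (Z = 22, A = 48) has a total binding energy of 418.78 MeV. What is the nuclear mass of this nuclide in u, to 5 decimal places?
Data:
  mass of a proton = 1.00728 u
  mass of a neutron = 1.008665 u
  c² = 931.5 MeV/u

Mass defect = 418.78 MeV / (931.5 MeV/u) = 0.4495760 u
Constituent mass = 22(1.00728) + 26(1.008665) = 48.385450 u
Nuclear mass = 48.385450 − 0.4495760 = 47.9358740 u ≈ 47.93587 u (to 5 decimal places)

47.93587 u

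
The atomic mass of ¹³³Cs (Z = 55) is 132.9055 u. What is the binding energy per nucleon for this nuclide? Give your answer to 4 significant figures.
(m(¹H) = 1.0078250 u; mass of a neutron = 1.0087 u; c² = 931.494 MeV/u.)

The nucleus contains 55 protons and 133 − 55 = 78 neutrons.
Σm = 55·m(¹H) + 78·m_n = 55.4303750 + 78.6786 = 134.1089750 u
Δm = 134.1089750 − 132.9055 = 1.2034750 u
Converting to energy: 1.2034750 u × 931.494 MeV/u = 1121.03 MeV
BE/A = 1121.03 MeV / 133 = 8.429 MeV/nucleon

8.429 MeV/nucleon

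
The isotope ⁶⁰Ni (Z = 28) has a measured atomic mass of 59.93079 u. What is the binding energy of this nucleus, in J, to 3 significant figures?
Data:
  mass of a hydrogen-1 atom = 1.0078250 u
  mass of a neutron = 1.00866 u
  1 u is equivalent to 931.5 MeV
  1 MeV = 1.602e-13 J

Total constituent mass: 28 × 1.0078250 + 32 × 1.00866 = 60.4962200 u
The mass defect is 60.4962200 − 59.93079 = 0.5654300 u.
E_B = 0.5654300 × 931.5 = 526.698 MeV
In joules: 526.698 MeV × 1.602e-13 J/MeV = 8.4377e-11 J

8.44e-11 J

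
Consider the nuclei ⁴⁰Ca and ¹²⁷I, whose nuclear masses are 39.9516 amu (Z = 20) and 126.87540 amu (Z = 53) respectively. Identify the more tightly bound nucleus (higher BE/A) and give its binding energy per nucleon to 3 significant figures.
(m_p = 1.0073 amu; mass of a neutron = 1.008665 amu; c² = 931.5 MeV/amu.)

⁴⁰Ca; 8.56 MeV/nucleon

⁴⁰Ca: Σm = 20(1.0073) + 20(1.008665) = 40.319300 amu; Δm = 0.367700 amu; E_B = 342.51 MeV; E_B/A = 8.563 MeV
¹²⁷I: Σm = 53(1.0073) + 74(1.008665) = 128.028110 amu; Δm = 1.152710 amu; E_B = 1073.75 MeV; E_B/A = 8.4547 MeV
⁴⁰Ca has the higher binding energy per nucleon, so it is the more tightly bound nucleus.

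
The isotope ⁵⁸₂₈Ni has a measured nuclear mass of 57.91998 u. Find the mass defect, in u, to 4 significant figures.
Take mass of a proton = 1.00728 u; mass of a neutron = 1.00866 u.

0.5437 u

Mass of separated nucleons = 28(1.00728) + 30(1.00866) = 28.20384 + 30.25980 = 58.46364 u
The mass defect is 58.46364 − 57.91998 = 0.54366 u.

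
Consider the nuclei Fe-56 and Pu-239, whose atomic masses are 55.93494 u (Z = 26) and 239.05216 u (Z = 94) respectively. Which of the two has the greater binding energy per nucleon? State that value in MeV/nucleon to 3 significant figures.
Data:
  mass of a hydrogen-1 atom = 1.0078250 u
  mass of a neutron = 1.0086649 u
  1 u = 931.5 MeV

Fe-56; 8.79 MeV/nucleon

Fe-56: Σm = 26(1.0078250) + 30(1.0086649) = 56.4633970 u; Δm = 0.5284570 u; E_B = 492.26 MeV; E_B/A = 8.790 MeV
Pu-239: Σm = 94(1.0078250) + 145(1.0086649) = 240.9919605 u; Δm = 1.9398005 u; E_B = 1806.9 MeV; E_B/A = 7.560 MeV
Fe-56 has the higher binding energy per nucleon, so it is the more tightly bound nucleus.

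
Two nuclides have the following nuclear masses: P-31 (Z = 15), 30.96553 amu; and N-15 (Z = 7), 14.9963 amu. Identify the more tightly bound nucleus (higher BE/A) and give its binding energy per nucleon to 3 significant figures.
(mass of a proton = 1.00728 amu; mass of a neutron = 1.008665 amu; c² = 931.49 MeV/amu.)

P-31: Σm = 15(1.00728) + 16(1.008665) = 31.247840 amu; Δm = 0.282310 amu; E_B = 262.97 MeV; E_B/A = 8.483 MeV
N-15: Σm = 7(1.00728) + 8(1.008665) = 15.120280 amu; Δm = 0.123980 amu; E_B = 115.49 MeV; E_B/A = 7.699 MeV
P-31 has the higher binding energy per nucleon, so it is the more tightly bound nucleus.

P-31; 8.48 MeV/nucleon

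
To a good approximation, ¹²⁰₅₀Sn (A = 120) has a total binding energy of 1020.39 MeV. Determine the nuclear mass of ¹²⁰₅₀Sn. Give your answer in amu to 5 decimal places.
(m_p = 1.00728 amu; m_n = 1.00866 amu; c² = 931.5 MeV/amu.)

119.87477 amu

Mass defect = 1020.39 MeV / (931.5 MeV/amu) = 1.0954267 amu
Constituent mass = 50(1.00728) + 70(1.00866) = 120.97020 amu
Nuclear mass = 120.97020 − 1.0954267 = 119.8747733 amu ≈ 119.87477 amu (to 5 decimal places)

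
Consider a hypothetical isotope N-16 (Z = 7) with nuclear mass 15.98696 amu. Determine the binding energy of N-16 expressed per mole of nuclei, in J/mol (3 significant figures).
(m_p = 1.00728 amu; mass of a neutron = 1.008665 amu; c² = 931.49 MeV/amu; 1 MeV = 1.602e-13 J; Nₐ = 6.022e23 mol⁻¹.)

1.28e+13 J/mol

Total constituent mass: 7 × 1.00728 + 9 × 1.008665 = 16.128945 amu
The mass defect is 16.128945 − 15.98696 = 0.141985 amu.
Converting to energy: 0.141985 amu × 931.49 MeV/amu = 132.258 MeV
Per nucleus in joules: 132.258 MeV × 1.602e-13 J/MeV = 2.1188e-11 J
Per mole: 2.1188e-11 J × 6.022e23 mol⁻¹ = 1.2759e+13 J/mol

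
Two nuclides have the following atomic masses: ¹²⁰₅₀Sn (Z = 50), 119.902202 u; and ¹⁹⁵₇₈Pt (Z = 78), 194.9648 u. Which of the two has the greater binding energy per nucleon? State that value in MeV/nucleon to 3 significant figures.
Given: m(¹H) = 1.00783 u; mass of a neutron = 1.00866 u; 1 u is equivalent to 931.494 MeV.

¹²⁰₅₀Sn; 8.50 MeV/nucleon

¹²⁰₅₀Sn: Σm = 50(1.00783) + 70(1.00866) = 120.99770 u; Δm = 1.095498 u; E_B = 1020.45 MeV; E_B/A = 8.504 MeV
¹⁹⁵₇₈Pt: Σm = 78(1.00783) + 117(1.00866) = 196.62396 u; Δm = 1.65916 u; E_B = 1545.5 MeV; E_B/A = 7.926 MeV
¹²⁰₅₀Sn has the higher binding energy per nucleon, so it is the more tightly bound nucleus.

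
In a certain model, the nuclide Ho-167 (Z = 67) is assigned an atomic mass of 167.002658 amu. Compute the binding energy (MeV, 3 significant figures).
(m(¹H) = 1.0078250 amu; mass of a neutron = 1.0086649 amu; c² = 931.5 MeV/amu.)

1290 MeV

Mass of separated nucleons = 67(1.0078250) + 100(1.0086649) = 67.5242750 + 100.8664900 = 168.3907650 amu
Δm = 168.3907650 − 167.002658 = 1.3881070 amu
E_B = 1.3881070 × 931.5 = 1293.02 MeV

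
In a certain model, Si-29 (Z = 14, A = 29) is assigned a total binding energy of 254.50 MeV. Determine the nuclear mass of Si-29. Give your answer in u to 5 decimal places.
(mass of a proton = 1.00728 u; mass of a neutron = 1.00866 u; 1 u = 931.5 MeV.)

Mass defect = 254.50 MeV / (931.5 MeV/u) = 0.2732152 u
Constituent mass = 14(1.00728) + 15(1.00866) = 29.23182 u
Nuclear mass = 29.23182 − 0.2732152 = 28.9586048 u ≈ 28.95860 u (to 5 decimal places)

28.95860 u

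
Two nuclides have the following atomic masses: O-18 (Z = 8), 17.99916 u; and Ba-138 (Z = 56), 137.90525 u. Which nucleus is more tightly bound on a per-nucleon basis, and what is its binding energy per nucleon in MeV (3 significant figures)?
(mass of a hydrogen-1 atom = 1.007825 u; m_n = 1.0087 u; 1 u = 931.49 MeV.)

Ba-138; 8.41 MeV/nucleon

O-18: Σm = 8(1.007825) + 10(1.0087) = 18.149600 u; Δm = 0.150440 u; E_B = 140.13 MeV; E_B/A = 7.785 MeV
Ba-138: Σm = 56(1.007825) + 82(1.0087) = 139.151600 u; Δm = 1.246350 u; E_B = 1161.0 MeV; E_B/A = 8.413 MeV
Ba-138 has the higher binding energy per nucleon, so it is the more tightly bound nucleus.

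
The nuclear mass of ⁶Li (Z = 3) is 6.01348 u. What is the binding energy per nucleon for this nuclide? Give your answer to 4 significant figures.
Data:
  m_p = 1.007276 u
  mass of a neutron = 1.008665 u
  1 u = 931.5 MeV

With 3 protons and 3 neutrons (A = 6):
Mass of separated nucleons = 3(1.007276) + 3(1.008665) = 3.021828 + 3.025995 = 6.047823 u
Mass defect Δm = 6.047823 − 6.01348 = 0.034343 u
E_B = 0.034343 × 931.5 = 31.9905 MeV
BE/A = 31.9905 MeV / 6 = 5.332 MeV/nucleon

5.332 MeV/nucleon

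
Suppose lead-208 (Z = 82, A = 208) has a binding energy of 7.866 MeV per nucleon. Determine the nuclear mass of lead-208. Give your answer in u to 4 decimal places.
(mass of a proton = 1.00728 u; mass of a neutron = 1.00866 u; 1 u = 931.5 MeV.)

Total binding energy = 208 × 7.866 = 1636.128 MeV
Mass defect = 1636.128 MeV / (931.5 MeV/u) = 1.756444 u
Constituent mass = 82(1.00728) + 126(1.00866) = 209.68812 u
Nuclear mass = 209.68812 − 1.756444 = 207.931676 u ≈ 207.9317 u (to 4 decimal places)

207.9317 u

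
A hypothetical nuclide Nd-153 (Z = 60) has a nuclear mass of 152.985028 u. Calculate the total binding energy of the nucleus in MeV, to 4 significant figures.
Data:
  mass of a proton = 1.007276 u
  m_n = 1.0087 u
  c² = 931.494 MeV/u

The nucleus contains 60 protons and 153 − 60 = 93 neutrons.
Σm = 60·m_p + 93·m_n = 60.436560 + 93.8091 = 154.245660 u
The mass defect is 154.245660 − 152.985028 = 1.260632 u.
Binding energy = Δm·c² = 1.260632 × 931.494 MeV/u = 1174.27 MeV

1174 MeV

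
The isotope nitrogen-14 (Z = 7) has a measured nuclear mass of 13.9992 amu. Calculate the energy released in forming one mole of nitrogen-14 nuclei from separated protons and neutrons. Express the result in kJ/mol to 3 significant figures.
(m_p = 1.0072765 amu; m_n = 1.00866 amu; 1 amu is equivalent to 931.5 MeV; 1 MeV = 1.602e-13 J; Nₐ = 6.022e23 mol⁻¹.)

The nucleus contains 7 protons and 14 − 7 = 7 neutrons.
Mass of separated nucleons = 7(1.0072765) + 7(1.00866) = 7.0509355 + 7.06062 = 14.1115555 amu
The mass defect is 14.1115555 − 13.9992 = 0.1123555 amu.
Converting to energy: 0.1123555 amu × 931.5 MeV/amu = 104.659 MeV
Per nucleus in joules: 104.659 MeV × 1.602e-13 J/MeV = 1.6766e-11 J
Per mole: 1.6766e-11 J × 6.022e23 mol⁻¹ = 1.0096e+13 J/mol

1.01e+10 kJ/mol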